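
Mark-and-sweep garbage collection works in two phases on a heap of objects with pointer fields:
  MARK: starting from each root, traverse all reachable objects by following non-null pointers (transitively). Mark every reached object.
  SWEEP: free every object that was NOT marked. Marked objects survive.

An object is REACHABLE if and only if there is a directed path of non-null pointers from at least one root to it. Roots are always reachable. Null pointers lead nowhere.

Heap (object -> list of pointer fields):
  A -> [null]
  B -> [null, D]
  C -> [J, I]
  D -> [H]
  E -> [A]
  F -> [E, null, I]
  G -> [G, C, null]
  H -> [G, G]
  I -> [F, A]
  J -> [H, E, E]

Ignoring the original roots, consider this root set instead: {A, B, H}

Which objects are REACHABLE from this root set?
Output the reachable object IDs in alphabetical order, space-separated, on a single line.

Answer: A B C D E F G H I J

Derivation:
Roots: A B H
Mark A: refs=null, marked=A
Mark B: refs=null D, marked=A B
Mark H: refs=G G, marked=A B H
Mark D: refs=H, marked=A B D H
Mark G: refs=G C null, marked=A B D G H
Mark C: refs=J I, marked=A B C D G H
Mark J: refs=H E E, marked=A B C D G H J
Mark I: refs=F A, marked=A B C D G H I J
Mark E: refs=A, marked=A B C D E G H I J
Mark F: refs=E null I, marked=A B C D E F G H I J
Unmarked (collected): (none)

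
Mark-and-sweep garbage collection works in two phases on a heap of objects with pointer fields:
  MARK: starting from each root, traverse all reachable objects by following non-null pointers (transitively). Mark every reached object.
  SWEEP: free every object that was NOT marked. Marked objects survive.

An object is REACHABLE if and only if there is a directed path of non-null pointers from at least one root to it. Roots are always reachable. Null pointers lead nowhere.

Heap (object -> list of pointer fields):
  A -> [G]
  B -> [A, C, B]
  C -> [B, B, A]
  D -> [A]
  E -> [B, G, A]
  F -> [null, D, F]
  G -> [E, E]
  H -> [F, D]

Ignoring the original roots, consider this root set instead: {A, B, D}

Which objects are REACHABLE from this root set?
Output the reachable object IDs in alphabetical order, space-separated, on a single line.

Answer: A B C D E G

Derivation:
Roots: A B D
Mark A: refs=G, marked=A
Mark B: refs=A C B, marked=A B
Mark D: refs=A, marked=A B D
Mark G: refs=E E, marked=A B D G
Mark C: refs=B B A, marked=A B C D G
Mark E: refs=B G A, marked=A B C D E G
Unmarked (collected): F H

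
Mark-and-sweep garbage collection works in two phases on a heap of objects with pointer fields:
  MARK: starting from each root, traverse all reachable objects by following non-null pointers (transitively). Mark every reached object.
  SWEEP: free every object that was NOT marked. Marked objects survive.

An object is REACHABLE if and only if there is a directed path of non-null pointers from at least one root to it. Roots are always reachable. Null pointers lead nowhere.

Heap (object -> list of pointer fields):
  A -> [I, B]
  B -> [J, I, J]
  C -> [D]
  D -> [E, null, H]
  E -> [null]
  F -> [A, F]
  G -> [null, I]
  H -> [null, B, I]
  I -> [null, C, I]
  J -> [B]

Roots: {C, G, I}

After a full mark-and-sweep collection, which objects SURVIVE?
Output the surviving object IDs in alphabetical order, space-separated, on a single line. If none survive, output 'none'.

Answer: B C D E G H I J

Derivation:
Roots: C G I
Mark C: refs=D, marked=C
Mark G: refs=null I, marked=C G
Mark I: refs=null C I, marked=C G I
Mark D: refs=E null H, marked=C D G I
Mark E: refs=null, marked=C D E G I
Mark H: refs=null B I, marked=C D E G H I
Mark B: refs=J I J, marked=B C D E G H I
Mark J: refs=B, marked=B C D E G H I J
Unmarked (collected): A F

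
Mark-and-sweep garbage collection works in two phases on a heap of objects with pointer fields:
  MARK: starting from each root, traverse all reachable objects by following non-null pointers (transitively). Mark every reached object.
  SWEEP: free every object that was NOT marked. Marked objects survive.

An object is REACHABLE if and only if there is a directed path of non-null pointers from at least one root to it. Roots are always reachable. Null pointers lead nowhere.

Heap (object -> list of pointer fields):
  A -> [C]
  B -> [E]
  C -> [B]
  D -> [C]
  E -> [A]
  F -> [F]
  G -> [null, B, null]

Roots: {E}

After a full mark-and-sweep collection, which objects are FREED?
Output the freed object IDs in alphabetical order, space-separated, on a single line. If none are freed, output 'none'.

Answer: D F G

Derivation:
Roots: E
Mark E: refs=A, marked=E
Mark A: refs=C, marked=A E
Mark C: refs=B, marked=A C E
Mark B: refs=E, marked=A B C E
Unmarked (collected): D F G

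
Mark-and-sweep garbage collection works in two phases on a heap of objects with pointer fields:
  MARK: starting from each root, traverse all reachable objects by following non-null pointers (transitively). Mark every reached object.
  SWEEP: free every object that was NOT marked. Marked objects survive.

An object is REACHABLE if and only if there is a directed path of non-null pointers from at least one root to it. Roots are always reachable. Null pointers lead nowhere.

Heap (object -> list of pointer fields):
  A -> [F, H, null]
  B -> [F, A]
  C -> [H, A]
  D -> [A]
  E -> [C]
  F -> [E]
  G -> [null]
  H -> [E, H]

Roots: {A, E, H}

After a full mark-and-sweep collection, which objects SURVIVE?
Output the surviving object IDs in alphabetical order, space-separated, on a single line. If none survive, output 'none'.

Roots: A E H
Mark A: refs=F H null, marked=A
Mark E: refs=C, marked=A E
Mark H: refs=E H, marked=A E H
Mark F: refs=E, marked=A E F H
Mark C: refs=H A, marked=A C E F H
Unmarked (collected): B D G

Answer: A C E F H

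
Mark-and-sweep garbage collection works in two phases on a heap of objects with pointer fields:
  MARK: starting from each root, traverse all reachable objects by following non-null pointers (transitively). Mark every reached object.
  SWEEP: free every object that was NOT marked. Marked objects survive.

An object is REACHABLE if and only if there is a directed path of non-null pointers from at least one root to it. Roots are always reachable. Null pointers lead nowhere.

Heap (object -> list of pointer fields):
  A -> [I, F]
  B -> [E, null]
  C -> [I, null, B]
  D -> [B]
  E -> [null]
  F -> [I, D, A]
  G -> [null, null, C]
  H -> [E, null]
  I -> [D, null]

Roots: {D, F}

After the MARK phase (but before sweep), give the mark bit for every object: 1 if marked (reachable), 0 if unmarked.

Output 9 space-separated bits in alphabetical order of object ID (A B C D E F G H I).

Answer: 1 1 0 1 1 1 0 0 1

Derivation:
Roots: D F
Mark D: refs=B, marked=D
Mark F: refs=I D A, marked=D F
Mark B: refs=E null, marked=B D F
Mark I: refs=D null, marked=B D F I
Mark A: refs=I F, marked=A B D F I
Mark E: refs=null, marked=A B D E F I
Unmarked (collected): C G H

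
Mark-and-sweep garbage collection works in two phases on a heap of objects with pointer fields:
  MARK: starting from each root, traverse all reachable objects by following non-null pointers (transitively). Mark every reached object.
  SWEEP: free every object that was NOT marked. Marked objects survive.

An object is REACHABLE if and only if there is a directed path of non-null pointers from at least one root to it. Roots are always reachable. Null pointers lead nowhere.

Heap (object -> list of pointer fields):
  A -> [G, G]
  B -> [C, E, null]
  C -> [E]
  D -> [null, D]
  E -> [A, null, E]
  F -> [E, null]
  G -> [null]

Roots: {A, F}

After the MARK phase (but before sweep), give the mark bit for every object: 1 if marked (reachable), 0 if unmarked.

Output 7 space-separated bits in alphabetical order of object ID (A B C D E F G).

Roots: A F
Mark A: refs=G G, marked=A
Mark F: refs=E null, marked=A F
Mark G: refs=null, marked=A F G
Mark E: refs=A null E, marked=A E F G
Unmarked (collected): B C D

Answer: 1 0 0 0 1 1 1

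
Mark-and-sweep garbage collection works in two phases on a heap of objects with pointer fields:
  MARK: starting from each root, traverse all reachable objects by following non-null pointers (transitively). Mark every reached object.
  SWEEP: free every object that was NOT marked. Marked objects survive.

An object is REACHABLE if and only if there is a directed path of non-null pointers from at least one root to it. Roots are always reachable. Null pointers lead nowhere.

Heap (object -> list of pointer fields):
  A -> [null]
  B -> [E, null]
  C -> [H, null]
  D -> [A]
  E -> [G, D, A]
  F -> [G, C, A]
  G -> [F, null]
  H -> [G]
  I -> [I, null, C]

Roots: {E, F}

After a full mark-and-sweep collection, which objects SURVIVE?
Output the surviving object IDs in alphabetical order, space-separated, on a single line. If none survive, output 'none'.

Answer: A C D E F G H

Derivation:
Roots: E F
Mark E: refs=G D A, marked=E
Mark F: refs=G C A, marked=E F
Mark G: refs=F null, marked=E F G
Mark D: refs=A, marked=D E F G
Mark A: refs=null, marked=A D E F G
Mark C: refs=H null, marked=A C D E F G
Mark H: refs=G, marked=A C D E F G H
Unmarked (collected): B I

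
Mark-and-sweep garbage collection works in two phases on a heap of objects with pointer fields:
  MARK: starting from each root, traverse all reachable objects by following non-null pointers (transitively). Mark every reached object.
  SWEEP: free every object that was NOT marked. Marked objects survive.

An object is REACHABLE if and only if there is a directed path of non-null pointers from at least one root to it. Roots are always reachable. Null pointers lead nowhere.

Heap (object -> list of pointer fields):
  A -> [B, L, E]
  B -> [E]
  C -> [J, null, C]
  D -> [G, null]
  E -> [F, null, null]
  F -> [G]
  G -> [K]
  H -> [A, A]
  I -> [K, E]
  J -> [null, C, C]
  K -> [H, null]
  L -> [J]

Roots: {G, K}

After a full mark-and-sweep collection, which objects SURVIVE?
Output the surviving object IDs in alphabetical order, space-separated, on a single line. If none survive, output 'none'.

Answer: A B C E F G H J K L

Derivation:
Roots: G K
Mark G: refs=K, marked=G
Mark K: refs=H null, marked=G K
Mark H: refs=A A, marked=G H K
Mark A: refs=B L E, marked=A G H K
Mark B: refs=E, marked=A B G H K
Mark L: refs=J, marked=A B G H K L
Mark E: refs=F null null, marked=A B E G H K L
Mark J: refs=null C C, marked=A B E G H J K L
Mark F: refs=G, marked=A B E F G H J K L
Mark C: refs=J null C, marked=A B C E F G H J K L
Unmarked (collected): D I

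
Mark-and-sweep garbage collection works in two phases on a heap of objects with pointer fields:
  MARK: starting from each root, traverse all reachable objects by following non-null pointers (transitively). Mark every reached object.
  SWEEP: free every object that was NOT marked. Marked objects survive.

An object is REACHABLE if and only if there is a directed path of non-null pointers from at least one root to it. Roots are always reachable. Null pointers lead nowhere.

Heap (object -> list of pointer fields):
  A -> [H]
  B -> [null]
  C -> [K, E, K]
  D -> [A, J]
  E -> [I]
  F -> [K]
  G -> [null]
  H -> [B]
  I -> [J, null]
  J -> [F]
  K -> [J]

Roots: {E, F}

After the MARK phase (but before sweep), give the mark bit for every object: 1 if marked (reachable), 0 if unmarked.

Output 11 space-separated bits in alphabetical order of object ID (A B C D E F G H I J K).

Roots: E F
Mark E: refs=I, marked=E
Mark F: refs=K, marked=E F
Mark I: refs=J null, marked=E F I
Mark K: refs=J, marked=E F I K
Mark J: refs=F, marked=E F I J K
Unmarked (collected): A B C D G H

Answer: 0 0 0 0 1 1 0 0 1 1 1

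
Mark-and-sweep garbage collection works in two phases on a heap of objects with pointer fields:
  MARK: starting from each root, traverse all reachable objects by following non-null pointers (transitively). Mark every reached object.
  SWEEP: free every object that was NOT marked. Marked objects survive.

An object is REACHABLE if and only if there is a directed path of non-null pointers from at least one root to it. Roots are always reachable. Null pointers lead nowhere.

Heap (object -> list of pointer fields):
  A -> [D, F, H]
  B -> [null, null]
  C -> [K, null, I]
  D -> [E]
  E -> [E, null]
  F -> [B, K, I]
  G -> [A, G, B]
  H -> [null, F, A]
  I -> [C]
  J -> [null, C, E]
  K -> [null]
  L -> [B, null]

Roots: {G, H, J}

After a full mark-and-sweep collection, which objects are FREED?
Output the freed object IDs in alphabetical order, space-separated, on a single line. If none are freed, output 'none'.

Roots: G H J
Mark G: refs=A G B, marked=G
Mark H: refs=null F A, marked=G H
Mark J: refs=null C E, marked=G H J
Mark A: refs=D F H, marked=A G H J
Mark B: refs=null null, marked=A B G H J
Mark F: refs=B K I, marked=A B F G H J
Mark C: refs=K null I, marked=A B C F G H J
Mark E: refs=E null, marked=A B C E F G H J
Mark D: refs=E, marked=A B C D E F G H J
Mark K: refs=null, marked=A B C D E F G H J K
Mark I: refs=C, marked=A B C D E F G H I J K
Unmarked (collected): L

Answer: L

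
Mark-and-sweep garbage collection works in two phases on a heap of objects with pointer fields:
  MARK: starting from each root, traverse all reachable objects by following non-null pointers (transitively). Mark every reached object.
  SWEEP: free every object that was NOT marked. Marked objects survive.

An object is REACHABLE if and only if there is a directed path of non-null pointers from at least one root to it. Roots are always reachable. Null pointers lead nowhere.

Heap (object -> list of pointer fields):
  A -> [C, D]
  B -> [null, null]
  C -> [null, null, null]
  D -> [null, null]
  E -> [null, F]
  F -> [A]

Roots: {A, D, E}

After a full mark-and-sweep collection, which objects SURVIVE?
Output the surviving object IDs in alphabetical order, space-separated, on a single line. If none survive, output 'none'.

Roots: A D E
Mark A: refs=C D, marked=A
Mark D: refs=null null, marked=A D
Mark E: refs=null F, marked=A D E
Mark C: refs=null null null, marked=A C D E
Mark F: refs=A, marked=A C D E F
Unmarked (collected): B

Answer: A C D E F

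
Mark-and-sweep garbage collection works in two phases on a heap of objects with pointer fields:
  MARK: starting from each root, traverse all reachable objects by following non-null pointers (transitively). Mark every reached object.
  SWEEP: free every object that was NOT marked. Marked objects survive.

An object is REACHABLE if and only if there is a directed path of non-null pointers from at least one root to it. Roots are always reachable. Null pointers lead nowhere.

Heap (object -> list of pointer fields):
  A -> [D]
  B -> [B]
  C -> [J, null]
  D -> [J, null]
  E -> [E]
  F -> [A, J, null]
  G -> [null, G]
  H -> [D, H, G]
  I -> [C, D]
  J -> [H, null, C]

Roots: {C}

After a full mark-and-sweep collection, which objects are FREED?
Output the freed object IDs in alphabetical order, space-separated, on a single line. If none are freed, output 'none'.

Roots: C
Mark C: refs=J null, marked=C
Mark J: refs=H null C, marked=C J
Mark H: refs=D H G, marked=C H J
Mark D: refs=J null, marked=C D H J
Mark G: refs=null G, marked=C D G H J
Unmarked (collected): A B E F I

Answer: A B E F I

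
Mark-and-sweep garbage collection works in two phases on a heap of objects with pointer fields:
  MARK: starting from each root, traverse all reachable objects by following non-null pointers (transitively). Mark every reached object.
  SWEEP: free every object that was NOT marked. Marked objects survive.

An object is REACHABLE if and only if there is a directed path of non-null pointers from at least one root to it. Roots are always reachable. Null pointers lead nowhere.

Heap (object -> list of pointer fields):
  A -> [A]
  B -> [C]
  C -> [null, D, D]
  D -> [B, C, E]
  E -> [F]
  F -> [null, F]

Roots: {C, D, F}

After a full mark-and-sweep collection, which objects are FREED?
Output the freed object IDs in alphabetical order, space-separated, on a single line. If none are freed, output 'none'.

Answer: A

Derivation:
Roots: C D F
Mark C: refs=null D D, marked=C
Mark D: refs=B C E, marked=C D
Mark F: refs=null F, marked=C D F
Mark B: refs=C, marked=B C D F
Mark E: refs=F, marked=B C D E F
Unmarked (collected): A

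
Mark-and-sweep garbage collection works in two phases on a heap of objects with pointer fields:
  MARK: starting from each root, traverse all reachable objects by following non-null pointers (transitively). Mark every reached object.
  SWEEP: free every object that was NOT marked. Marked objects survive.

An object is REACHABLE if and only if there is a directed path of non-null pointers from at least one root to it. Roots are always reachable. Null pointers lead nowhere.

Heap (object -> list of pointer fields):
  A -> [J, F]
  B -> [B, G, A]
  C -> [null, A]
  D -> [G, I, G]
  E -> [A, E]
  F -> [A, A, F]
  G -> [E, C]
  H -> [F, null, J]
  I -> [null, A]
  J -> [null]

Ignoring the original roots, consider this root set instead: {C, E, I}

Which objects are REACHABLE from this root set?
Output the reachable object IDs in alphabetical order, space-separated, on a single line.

Roots: C E I
Mark C: refs=null A, marked=C
Mark E: refs=A E, marked=C E
Mark I: refs=null A, marked=C E I
Mark A: refs=J F, marked=A C E I
Mark J: refs=null, marked=A C E I J
Mark F: refs=A A F, marked=A C E F I J
Unmarked (collected): B D G H

Answer: A C E F I J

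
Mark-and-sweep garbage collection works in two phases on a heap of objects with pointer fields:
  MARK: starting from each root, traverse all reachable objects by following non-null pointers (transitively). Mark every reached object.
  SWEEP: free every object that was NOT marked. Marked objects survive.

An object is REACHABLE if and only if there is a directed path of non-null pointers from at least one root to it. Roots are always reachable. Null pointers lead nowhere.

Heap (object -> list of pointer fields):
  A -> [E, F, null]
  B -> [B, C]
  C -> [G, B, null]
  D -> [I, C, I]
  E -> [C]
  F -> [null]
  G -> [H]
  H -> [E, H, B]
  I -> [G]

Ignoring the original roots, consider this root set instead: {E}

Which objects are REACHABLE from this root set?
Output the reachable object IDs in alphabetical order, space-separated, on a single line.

Roots: E
Mark E: refs=C, marked=E
Mark C: refs=G B null, marked=C E
Mark G: refs=H, marked=C E G
Mark B: refs=B C, marked=B C E G
Mark H: refs=E H B, marked=B C E G H
Unmarked (collected): A D F I

Answer: B C E G H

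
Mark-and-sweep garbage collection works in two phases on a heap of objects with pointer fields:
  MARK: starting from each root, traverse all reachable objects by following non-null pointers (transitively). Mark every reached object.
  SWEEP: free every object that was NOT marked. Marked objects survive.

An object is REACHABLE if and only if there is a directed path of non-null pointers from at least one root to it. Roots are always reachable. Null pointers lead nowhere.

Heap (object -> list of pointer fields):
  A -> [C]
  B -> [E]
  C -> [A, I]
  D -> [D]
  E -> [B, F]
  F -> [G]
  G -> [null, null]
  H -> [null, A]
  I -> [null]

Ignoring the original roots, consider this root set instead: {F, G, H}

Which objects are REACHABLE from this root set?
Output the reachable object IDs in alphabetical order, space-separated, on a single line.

Answer: A C F G H I

Derivation:
Roots: F G H
Mark F: refs=G, marked=F
Mark G: refs=null null, marked=F G
Mark H: refs=null A, marked=F G H
Mark A: refs=C, marked=A F G H
Mark C: refs=A I, marked=A C F G H
Mark I: refs=null, marked=A C F G H I
Unmarked (collected): B D E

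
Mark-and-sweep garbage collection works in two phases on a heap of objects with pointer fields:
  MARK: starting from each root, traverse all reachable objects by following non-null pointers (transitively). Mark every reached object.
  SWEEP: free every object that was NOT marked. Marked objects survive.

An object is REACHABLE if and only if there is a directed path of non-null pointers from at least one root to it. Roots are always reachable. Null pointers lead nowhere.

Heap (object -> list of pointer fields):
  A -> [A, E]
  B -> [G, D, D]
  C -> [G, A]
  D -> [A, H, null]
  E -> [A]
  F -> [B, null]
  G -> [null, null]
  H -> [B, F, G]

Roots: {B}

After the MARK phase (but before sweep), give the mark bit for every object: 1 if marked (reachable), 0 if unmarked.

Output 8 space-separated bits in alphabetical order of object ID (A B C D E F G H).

Roots: B
Mark B: refs=G D D, marked=B
Mark G: refs=null null, marked=B G
Mark D: refs=A H null, marked=B D G
Mark A: refs=A E, marked=A B D G
Mark H: refs=B F G, marked=A B D G H
Mark E: refs=A, marked=A B D E G H
Mark F: refs=B null, marked=A B D E F G H
Unmarked (collected): C

Answer: 1 1 0 1 1 1 1 1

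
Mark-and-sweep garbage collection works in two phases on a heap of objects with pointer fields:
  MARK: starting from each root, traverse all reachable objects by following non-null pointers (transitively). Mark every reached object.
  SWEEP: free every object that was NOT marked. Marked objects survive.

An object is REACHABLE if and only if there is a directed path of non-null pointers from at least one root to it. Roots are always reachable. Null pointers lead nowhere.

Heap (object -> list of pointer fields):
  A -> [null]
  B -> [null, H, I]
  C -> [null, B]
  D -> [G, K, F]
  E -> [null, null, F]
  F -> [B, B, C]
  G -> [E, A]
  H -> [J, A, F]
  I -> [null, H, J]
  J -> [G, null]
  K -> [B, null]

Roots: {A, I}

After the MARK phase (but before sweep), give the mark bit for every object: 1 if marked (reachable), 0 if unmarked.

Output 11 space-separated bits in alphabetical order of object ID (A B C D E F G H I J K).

Roots: A I
Mark A: refs=null, marked=A
Mark I: refs=null H J, marked=A I
Mark H: refs=J A F, marked=A H I
Mark J: refs=G null, marked=A H I J
Mark F: refs=B B C, marked=A F H I J
Mark G: refs=E A, marked=A F G H I J
Mark B: refs=null H I, marked=A B F G H I J
Mark C: refs=null B, marked=A B C F G H I J
Mark E: refs=null null F, marked=A B C E F G H I J
Unmarked (collected): D K

Answer: 1 1 1 0 1 1 1 1 1 1 0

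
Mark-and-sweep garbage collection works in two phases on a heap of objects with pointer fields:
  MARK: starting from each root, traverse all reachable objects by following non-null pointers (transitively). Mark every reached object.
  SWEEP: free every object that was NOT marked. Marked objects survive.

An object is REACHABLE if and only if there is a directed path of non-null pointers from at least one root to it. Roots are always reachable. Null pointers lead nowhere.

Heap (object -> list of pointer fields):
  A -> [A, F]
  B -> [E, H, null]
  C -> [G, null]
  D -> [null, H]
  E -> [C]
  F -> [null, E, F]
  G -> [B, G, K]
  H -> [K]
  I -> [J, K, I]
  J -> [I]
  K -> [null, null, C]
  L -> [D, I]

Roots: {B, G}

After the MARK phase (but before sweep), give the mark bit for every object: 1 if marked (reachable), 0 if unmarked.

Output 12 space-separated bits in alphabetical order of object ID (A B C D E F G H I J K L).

Answer: 0 1 1 0 1 0 1 1 0 0 1 0

Derivation:
Roots: B G
Mark B: refs=E H null, marked=B
Mark G: refs=B G K, marked=B G
Mark E: refs=C, marked=B E G
Mark H: refs=K, marked=B E G H
Mark K: refs=null null C, marked=B E G H K
Mark C: refs=G null, marked=B C E G H K
Unmarked (collected): A D F I J L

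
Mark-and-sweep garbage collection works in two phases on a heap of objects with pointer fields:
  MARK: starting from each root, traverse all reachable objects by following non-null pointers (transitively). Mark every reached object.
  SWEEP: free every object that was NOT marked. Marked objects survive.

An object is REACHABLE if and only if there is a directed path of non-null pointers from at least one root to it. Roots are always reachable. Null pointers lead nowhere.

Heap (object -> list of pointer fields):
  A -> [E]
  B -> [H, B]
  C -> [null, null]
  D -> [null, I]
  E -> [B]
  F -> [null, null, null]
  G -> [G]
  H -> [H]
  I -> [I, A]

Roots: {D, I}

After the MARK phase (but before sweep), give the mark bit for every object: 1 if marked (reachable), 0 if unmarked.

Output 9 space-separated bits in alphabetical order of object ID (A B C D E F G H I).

Roots: D I
Mark D: refs=null I, marked=D
Mark I: refs=I A, marked=D I
Mark A: refs=E, marked=A D I
Mark E: refs=B, marked=A D E I
Mark B: refs=H B, marked=A B D E I
Mark H: refs=H, marked=A B D E H I
Unmarked (collected): C F G

Answer: 1 1 0 1 1 0 0 1 1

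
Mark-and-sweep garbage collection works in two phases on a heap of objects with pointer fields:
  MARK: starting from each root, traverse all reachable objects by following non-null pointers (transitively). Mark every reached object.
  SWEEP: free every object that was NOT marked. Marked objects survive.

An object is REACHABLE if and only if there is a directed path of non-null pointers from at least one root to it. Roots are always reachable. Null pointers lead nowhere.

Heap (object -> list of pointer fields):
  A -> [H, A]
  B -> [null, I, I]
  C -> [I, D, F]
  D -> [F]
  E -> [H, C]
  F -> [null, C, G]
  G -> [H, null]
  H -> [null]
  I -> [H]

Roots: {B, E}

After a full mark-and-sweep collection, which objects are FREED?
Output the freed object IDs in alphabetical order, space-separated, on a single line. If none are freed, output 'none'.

Roots: B E
Mark B: refs=null I I, marked=B
Mark E: refs=H C, marked=B E
Mark I: refs=H, marked=B E I
Mark H: refs=null, marked=B E H I
Mark C: refs=I D F, marked=B C E H I
Mark D: refs=F, marked=B C D E H I
Mark F: refs=null C G, marked=B C D E F H I
Mark G: refs=H null, marked=B C D E F G H I
Unmarked (collected): A

Answer: A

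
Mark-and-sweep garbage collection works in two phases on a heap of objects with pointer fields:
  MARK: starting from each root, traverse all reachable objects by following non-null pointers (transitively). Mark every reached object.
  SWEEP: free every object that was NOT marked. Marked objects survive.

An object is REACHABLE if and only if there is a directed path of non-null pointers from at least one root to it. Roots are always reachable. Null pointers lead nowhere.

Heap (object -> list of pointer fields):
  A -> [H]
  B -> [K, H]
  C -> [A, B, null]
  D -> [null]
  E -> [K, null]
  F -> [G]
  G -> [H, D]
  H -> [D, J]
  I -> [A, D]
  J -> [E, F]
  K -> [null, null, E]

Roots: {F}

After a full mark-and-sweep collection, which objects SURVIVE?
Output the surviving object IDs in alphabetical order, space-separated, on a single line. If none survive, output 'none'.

Answer: D E F G H J K

Derivation:
Roots: F
Mark F: refs=G, marked=F
Mark G: refs=H D, marked=F G
Mark H: refs=D J, marked=F G H
Mark D: refs=null, marked=D F G H
Mark J: refs=E F, marked=D F G H J
Mark E: refs=K null, marked=D E F G H J
Mark K: refs=null null E, marked=D E F G H J K
Unmarked (collected): A B C I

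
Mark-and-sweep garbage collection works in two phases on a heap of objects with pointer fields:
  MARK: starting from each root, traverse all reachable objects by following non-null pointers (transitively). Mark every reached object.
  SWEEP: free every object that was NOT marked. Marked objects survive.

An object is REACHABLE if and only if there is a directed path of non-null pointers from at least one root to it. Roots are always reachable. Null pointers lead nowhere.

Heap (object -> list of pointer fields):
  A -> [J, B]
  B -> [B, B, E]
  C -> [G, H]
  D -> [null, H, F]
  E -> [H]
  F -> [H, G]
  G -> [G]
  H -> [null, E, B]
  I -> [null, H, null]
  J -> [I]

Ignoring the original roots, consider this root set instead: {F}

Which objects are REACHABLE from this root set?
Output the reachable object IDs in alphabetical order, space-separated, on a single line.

Answer: B E F G H

Derivation:
Roots: F
Mark F: refs=H G, marked=F
Mark H: refs=null E B, marked=F H
Mark G: refs=G, marked=F G H
Mark E: refs=H, marked=E F G H
Mark B: refs=B B E, marked=B E F G H
Unmarked (collected): A C D I J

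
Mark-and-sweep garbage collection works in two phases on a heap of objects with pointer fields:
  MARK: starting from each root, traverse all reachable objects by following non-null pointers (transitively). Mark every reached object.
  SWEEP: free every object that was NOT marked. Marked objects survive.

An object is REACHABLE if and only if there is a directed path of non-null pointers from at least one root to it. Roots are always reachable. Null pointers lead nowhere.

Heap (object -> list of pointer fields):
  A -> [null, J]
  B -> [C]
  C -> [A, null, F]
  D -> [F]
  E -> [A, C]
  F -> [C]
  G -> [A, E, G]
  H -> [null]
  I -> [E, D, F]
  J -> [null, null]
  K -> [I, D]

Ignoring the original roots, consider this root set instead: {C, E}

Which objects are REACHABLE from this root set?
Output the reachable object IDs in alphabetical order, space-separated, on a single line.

Roots: C E
Mark C: refs=A null F, marked=C
Mark E: refs=A C, marked=C E
Mark A: refs=null J, marked=A C E
Mark F: refs=C, marked=A C E F
Mark J: refs=null null, marked=A C E F J
Unmarked (collected): B D G H I K

Answer: A C E F J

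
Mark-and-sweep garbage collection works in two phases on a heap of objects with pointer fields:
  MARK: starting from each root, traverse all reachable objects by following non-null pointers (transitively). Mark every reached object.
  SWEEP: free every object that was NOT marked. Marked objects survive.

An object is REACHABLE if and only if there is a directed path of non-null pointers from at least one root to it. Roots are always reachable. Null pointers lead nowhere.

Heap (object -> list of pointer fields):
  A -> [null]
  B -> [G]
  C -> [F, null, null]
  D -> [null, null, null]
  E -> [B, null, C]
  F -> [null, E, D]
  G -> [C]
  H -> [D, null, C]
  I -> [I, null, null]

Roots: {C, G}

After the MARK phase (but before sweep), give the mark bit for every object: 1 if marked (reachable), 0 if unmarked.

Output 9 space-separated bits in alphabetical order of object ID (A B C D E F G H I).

Answer: 0 1 1 1 1 1 1 0 0

Derivation:
Roots: C G
Mark C: refs=F null null, marked=C
Mark G: refs=C, marked=C G
Mark F: refs=null E D, marked=C F G
Mark E: refs=B null C, marked=C E F G
Mark D: refs=null null null, marked=C D E F G
Mark B: refs=G, marked=B C D E F G
Unmarked (collected): A H I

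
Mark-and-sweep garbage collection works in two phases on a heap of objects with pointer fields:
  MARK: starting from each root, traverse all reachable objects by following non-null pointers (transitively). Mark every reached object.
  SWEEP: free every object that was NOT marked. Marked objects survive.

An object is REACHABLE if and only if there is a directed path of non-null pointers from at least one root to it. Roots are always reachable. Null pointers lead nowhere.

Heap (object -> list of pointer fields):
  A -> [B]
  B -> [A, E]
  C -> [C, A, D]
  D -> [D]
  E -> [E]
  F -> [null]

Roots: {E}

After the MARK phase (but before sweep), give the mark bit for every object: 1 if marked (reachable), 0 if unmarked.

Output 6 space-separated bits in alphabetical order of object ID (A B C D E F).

Roots: E
Mark E: refs=E, marked=E
Unmarked (collected): A B C D F

Answer: 0 0 0 0 1 0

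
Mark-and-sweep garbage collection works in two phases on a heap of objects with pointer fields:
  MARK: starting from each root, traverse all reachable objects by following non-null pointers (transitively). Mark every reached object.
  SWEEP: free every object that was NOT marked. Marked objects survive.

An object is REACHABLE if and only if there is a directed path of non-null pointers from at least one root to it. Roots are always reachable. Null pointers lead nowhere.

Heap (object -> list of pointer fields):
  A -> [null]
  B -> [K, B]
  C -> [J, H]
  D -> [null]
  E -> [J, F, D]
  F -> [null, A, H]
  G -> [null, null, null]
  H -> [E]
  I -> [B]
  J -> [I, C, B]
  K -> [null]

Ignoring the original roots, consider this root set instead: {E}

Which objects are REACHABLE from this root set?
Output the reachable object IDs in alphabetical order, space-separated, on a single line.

Roots: E
Mark E: refs=J F D, marked=E
Mark J: refs=I C B, marked=E J
Mark F: refs=null A H, marked=E F J
Mark D: refs=null, marked=D E F J
Mark I: refs=B, marked=D E F I J
Mark C: refs=J H, marked=C D E F I J
Mark B: refs=K B, marked=B C D E F I J
Mark A: refs=null, marked=A B C D E F I J
Mark H: refs=E, marked=A B C D E F H I J
Mark K: refs=null, marked=A B C D E F H I J K
Unmarked (collected): G

Answer: A B C D E F H I J K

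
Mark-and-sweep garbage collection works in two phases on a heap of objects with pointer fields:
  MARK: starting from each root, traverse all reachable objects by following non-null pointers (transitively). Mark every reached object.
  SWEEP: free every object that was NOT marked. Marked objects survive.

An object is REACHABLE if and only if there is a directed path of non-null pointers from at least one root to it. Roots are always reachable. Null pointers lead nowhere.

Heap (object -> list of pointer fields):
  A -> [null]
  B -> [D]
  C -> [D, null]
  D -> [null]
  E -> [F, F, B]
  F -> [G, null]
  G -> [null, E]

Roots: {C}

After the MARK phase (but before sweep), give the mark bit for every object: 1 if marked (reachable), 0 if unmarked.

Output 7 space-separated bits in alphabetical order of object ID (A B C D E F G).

Roots: C
Mark C: refs=D null, marked=C
Mark D: refs=null, marked=C D
Unmarked (collected): A B E F G

Answer: 0 0 1 1 0 0 0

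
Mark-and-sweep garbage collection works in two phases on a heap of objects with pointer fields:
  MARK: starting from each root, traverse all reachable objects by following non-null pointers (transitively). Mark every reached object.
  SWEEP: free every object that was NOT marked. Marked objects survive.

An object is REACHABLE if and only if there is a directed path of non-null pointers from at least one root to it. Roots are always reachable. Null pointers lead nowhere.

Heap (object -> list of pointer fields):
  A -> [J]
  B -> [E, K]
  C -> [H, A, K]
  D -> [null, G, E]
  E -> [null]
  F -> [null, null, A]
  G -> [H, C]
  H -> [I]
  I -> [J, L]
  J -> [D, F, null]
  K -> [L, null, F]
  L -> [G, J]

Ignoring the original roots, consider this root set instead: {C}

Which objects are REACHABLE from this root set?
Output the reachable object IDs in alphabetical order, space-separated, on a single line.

Answer: A C D E F G H I J K L

Derivation:
Roots: C
Mark C: refs=H A K, marked=C
Mark H: refs=I, marked=C H
Mark A: refs=J, marked=A C H
Mark K: refs=L null F, marked=A C H K
Mark I: refs=J L, marked=A C H I K
Mark J: refs=D F null, marked=A C H I J K
Mark L: refs=G J, marked=A C H I J K L
Mark F: refs=null null A, marked=A C F H I J K L
Mark D: refs=null G E, marked=A C D F H I J K L
Mark G: refs=H C, marked=A C D F G H I J K L
Mark E: refs=null, marked=A C D E F G H I J K L
Unmarked (collected): B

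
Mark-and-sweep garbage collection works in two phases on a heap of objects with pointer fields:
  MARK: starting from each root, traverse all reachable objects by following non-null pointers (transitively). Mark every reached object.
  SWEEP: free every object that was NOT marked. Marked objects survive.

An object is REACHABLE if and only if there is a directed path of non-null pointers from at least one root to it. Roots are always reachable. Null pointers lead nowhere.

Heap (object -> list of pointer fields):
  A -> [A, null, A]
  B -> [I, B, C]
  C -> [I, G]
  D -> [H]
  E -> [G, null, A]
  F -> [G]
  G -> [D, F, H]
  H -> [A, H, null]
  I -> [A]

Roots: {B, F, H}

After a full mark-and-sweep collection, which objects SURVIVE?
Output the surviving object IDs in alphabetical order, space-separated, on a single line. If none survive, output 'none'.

Answer: A B C D F G H I

Derivation:
Roots: B F H
Mark B: refs=I B C, marked=B
Mark F: refs=G, marked=B F
Mark H: refs=A H null, marked=B F H
Mark I: refs=A, marked=B F H I
Mark C: refs=I G, marked=B C F H I
Mark G: refs=D F H, marked=B C F G H I
Mark A: refs=A null A, marked=A B C F G H I
Mark D: refs=H, marked=A B C D F G H I
Unmarked (collected): E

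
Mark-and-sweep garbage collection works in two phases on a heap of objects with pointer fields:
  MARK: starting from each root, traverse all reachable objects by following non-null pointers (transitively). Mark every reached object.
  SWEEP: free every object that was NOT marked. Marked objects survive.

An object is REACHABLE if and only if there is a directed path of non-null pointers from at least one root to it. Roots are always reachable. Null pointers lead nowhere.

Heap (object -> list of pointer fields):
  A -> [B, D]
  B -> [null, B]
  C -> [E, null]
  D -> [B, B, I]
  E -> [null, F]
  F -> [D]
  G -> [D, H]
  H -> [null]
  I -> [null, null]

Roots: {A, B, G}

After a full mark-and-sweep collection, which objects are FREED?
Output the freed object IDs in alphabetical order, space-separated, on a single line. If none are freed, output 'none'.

Roots: A B G
Mark A: refs=B D, marked=A
Mark B: refs=null B, marked=A B
Mark G: refs=D H, marked=A B G
Mark D: refs=B B I, marked=A B D G
Mark H: refs=null, marked=A B D G H
Mark I: refs=null null, marked=A B D G H I
Unmarked (collected): C E F

Answer: C E F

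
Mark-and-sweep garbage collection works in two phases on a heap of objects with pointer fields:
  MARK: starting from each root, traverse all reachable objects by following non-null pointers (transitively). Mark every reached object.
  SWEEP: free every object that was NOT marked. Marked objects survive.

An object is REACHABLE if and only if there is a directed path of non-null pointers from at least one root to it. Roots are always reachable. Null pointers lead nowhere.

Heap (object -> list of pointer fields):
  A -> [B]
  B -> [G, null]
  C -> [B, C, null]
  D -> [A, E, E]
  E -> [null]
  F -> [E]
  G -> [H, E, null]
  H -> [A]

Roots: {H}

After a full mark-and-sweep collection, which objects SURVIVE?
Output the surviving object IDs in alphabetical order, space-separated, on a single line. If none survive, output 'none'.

Roots: H
Mark H: refs=A, marked=H
Mark A: refs=B, marked=A H
Mark B: refs=G null, marked=A B H
Mark G: refs=H E null, marked=A B G H
Mark E: refs=null, marked=A B E G H
Unmarked (collected): C D F

Answer: A B E G H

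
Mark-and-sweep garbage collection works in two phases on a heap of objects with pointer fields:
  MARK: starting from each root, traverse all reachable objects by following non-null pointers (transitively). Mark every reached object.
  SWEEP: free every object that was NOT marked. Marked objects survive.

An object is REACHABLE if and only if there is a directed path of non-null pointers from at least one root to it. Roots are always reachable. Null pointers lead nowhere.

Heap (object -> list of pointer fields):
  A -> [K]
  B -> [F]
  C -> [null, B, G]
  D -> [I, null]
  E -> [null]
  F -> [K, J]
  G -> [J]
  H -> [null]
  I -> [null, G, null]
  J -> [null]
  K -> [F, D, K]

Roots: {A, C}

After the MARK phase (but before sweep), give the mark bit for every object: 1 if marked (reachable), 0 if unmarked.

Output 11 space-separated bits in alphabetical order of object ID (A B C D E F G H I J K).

Roots: A C
Mark A: refs=K, marked=A
Mark C: refs=null B G, marked=A C
Mark K: refs=F D K, marked=A C K
Mark B: refs=F, marked=A B C K
Mark G: refs=J, marked=A B C G K
Mark F: refs=K J, marked=A B C F G K
Mark D: refs=I null, marked=A B C D F G K
Mark J: refs=null, marked=A B C D F G J K
Mark I: refs=null G null, marked=A B C D F G I J K
Unmarked (collected): E H

Answer: 1 1 1 1 0 1 1 0 1 1 1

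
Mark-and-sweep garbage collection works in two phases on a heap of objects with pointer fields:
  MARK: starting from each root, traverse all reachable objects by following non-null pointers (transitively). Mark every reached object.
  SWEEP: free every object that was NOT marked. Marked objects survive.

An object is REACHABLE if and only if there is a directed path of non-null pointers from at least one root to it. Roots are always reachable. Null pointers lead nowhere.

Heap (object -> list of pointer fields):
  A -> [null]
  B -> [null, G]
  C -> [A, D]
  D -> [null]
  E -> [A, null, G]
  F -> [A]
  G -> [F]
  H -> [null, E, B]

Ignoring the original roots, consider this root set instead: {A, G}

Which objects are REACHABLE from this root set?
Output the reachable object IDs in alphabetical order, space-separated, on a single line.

Answer: A F G

Derivation:
Roots: A G
Mark A: refs=null, marked=A
Mark G: refs=F, marked=A G
Mark F: refs=A, marked=A F G
Unmarked (collected): B C D E H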